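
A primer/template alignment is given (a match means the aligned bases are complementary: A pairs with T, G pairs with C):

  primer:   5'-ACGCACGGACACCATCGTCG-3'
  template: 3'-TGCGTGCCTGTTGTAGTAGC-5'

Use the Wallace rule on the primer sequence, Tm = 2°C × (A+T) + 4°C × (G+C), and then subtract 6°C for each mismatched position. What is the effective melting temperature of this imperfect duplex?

54°C

Primer base counts: A=5, T=2, G=5, C=8 → A+T=7, G+C=13
Perfect-match Tm = 2(7) + 4(13) = 14 + 52 = 66°C
Mismatches (positions where the bases are not complementary): 2 (at positions 12, 17)
Effective Tm = 66 − 2×6 = 66 − 12 = 54°C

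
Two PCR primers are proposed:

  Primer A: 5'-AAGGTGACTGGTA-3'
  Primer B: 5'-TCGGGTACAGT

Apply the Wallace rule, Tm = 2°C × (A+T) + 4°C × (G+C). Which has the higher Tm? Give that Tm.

Primer A: A+T=7, G+C=6 → Tm = 2(7)+4(6) = 38°C
Primer B: A+T=5, G+C=6 → Tm = 2(5)+4(6) = 34°C
38°C vs 34°C → primer A is higher.

Primer A, 38°C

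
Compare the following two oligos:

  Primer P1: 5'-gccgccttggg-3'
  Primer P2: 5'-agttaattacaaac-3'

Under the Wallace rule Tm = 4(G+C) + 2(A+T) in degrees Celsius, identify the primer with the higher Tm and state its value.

Primer P1: A+T=2, G+C=9 → Tm = 2(2)+4(9) = 40°C
Primer P2: A+T=11, G+C=3 → Tm = 2(11)+4(3) = 34°C
40°C vs 34°C → primer P1 is higher.

Primer P1, 40°C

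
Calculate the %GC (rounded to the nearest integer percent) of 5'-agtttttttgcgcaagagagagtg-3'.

42%

Counting bases: G=8, C=2, T=8, A=6
G+C = 8 + 2 = 10 out of 24 bases
%GC = 10/24 × 100 = 41.67% ≈ 42%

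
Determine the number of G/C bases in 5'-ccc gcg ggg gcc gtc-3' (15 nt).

14

Scanning the sequence gives G=7, C=7, A=0, T=1.
Total G or C: 7 + 7 = 14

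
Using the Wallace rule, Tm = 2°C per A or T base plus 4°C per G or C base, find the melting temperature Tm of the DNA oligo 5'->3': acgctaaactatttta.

40°C

Scanning the sequence gives G=1, C=3, A=6, T=6.
So N_AT = 12 and N_GC = 4.
Tm = 4·4 + 2·12 = 16 + 24 = 40°C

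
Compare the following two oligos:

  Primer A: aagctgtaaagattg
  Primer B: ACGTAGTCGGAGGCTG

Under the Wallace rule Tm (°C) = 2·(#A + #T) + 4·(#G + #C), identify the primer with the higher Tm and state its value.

Primer A: A+T=10, G+C=5 → Tm = 2(10)+4(5) = 40°C
Primer B: A+T=6, G+C=10 → Tm = 2(6)+4(10) = 52°C
40°C vs 52°C → primer B is higher.

Primer B, 52°C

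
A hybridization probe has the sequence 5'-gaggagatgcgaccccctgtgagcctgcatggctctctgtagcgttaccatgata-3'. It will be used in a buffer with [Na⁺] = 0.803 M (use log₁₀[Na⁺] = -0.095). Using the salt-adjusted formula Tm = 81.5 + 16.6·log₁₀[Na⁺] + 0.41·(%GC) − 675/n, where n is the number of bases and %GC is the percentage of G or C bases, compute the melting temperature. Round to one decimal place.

Length n = 55. Scanning the sequence gives G=16, A=11, T=13, C=15.
G+C = 31, so %GC = 31/55 × 100 = 56.364%
Salt term: 16.6 × (-0.095) = -1.577
GC term: 0.41 × 56.364 = 23.109; length term: −675/55 = −12.273
Tm = 81.5 + (-1.577) + 23.109 − 12.273 = 90.759 → 90.8°C

90.8°C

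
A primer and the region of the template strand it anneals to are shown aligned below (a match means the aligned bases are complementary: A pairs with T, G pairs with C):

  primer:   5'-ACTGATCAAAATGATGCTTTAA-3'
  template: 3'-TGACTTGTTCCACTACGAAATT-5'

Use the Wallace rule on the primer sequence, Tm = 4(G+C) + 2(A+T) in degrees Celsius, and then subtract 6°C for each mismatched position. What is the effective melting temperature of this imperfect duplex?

38°C

Primer base counts: A=9, T=7, G=3, C=3 → A+T=16, G+C=6
Perfect-match Tm = 2(16) + 4(6) = 32 + 24 = 56°C
Mismatches (positions where the bases are not complementary): 3 (at positions 6, 10, 11)
Effective Tm = 56 − 3×6 = 56 − 18 = 38°C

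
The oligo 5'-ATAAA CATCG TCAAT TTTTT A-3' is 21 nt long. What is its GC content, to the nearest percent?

19%

Counting bases: T=9, G=1, A=8, C=3
G+C = 1 + 3 = 4 out of 21 bases
%GC = 4/21 × 100 = 19.05% ≈ 19%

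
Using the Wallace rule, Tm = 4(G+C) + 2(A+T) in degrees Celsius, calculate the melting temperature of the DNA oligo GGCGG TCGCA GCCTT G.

Base counts: T=3, C=5, A=1, G=7
AT pairs contribute 4, GC pairs contribute 12.
Tm = 4·12 + 2·4 = 48 + 8 = 56°C

56°C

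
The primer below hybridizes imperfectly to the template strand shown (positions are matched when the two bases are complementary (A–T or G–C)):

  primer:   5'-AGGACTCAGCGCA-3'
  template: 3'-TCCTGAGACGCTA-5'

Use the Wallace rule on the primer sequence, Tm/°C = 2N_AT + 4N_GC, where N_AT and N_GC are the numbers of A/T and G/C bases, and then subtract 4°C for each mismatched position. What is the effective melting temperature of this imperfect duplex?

Primer base counts: A=4, T=1, G=4, C=4 → A+T=5, G+C=8
Perfect-match Tm = 2(5) + 4(8) = 10 + 32 = 42°C
Mismatches (positions where the bases are not complementary): 3 (at positions 8, 12, 13)
Effective Tm = 42 − 3×4 = 42 − 12 = 30°C

30°C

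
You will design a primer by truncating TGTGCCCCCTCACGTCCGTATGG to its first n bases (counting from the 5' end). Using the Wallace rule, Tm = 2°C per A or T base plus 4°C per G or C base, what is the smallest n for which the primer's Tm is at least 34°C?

n = 10

First 9 bases: TGTGCCCCC → Tm = 32°C (< 34°C)
First 10 bases: TGTGCCCCCT → Tm = 34°C (≥ 34°C)
Each additional base adds 2°C (A/T) or 4°C (G/C), so Tm is non-decreasing in n; n = 10 is the first length to reach 34°C.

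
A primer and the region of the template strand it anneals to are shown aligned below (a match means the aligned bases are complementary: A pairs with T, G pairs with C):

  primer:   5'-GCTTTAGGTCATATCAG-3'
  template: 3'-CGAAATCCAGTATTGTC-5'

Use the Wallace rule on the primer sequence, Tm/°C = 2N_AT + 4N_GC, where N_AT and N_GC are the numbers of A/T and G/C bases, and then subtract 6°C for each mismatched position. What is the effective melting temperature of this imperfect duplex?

Primer base counts: A=4, T=6, G=4, C=3 → A+T=10, G+C=7
Perfect-match Tm = 2(10) + 4(7) = 20 + 28 = 48°C
Mismatches (positions where the bases are not complementary): 1 (at position 14)
Effective Tm = 48 − 1×6 = 48 − 6 = 42°C

42°C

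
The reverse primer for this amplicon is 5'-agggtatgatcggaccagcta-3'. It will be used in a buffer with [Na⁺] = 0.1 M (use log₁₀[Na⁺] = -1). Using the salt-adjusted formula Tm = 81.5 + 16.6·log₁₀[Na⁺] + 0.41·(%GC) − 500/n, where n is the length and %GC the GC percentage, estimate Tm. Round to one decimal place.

62.6°C

Length n = 21. Counting bases: T=4, C=4, A=6, G=7
G+C = 11, so %GC = 11/21 × 100 = 52.381%
Salt term: 16.6 × (-1) = -16.6
GC term: 0.41 × 52.381 = 21.476; length term: −500/21 = −23.81
Tm = 81.5 + (-16.6) + 21.476 − 23.81 = 62.566 → 62.6°C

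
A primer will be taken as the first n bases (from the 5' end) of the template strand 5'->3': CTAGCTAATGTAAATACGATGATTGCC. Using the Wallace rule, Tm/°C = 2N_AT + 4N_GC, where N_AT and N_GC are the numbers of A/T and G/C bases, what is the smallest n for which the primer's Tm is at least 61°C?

First 23 bases: CTAGCTAATGTAAATACGATGAT → Tm = 60°C (< 61°C)
First 24 bases: CTAGCTAATGTAAATACGATGATT → Tm = 62°C (≥ 61°C)
Since every base adds ≥2°C, Tm only increases with n, so the threshold is first crossed at n = 24.

n = 24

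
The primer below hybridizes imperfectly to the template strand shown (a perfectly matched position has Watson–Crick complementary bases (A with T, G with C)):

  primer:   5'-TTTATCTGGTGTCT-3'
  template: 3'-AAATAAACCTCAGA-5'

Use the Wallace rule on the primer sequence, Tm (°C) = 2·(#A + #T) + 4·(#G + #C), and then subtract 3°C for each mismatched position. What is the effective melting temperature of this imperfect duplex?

Primer base counts: A=1, T=8, G=3, C=2 → A+T=9, G+C=5
Perfect-match Tm = 2(9) + 4(5) = 18 + 20 = 38°C
Mismatches (positions where the bases are not complementary): 2 (at positions 6, 10)
Effective Tm = 38 − 2×3 = 38 − 6 = 32°C

32°C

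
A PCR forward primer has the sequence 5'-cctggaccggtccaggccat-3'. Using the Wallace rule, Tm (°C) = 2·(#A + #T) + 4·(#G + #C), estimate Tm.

68°C

G=6, T=3, A=3, C=8
So N_AT = 6 and N_GC = 14.
Tm = 2×6 + 4×14 = 68°C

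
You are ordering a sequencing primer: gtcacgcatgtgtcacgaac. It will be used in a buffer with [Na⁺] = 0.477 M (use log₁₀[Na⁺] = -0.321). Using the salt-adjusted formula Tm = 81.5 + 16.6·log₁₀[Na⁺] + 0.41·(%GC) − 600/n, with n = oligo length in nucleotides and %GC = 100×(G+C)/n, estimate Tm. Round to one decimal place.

Length n = 20. Scanning the sequence gives A=5, T=4, G=5, C=6.
G+C = 11, so %GC = 11/20 × 100 = 55%
Salt term: 16.6 × (-0.321) = -5.329
GC term: 0.41 × 55 = 22.55; length term: −600/20 = −30
Tm = 81.5 + (-5.329) + 22.55 − 30 = 68.721 → 68.7°C

68.7°C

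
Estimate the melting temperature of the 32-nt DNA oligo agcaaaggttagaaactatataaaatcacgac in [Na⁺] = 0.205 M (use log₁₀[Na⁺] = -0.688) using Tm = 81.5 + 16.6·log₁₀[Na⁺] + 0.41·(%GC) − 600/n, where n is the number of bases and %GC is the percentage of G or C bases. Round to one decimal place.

64.1°C

Length n = 32. Scanning the sequence gives A=16, T=6, C=5, G=5.
G+C = 10, so %GC = 10/32 × 100 = 31.25%
Salt term: 16.6 × (-0.688) = -11.421
GC term: 0.41 × 31.25 = 12.812; length term: −600/32 = −18.75
Tm = 81.5 + (-11.421) + 12.812 − 18.75 = 64.141 → 64.1°C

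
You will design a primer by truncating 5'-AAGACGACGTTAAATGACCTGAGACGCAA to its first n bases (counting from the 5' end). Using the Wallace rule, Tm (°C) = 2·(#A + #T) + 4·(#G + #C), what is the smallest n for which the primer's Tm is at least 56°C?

n = 20

First 19 bases: AAGACGACGTTAAATGACC → Tm = 54°C (< 56°C)
First 20 bases: AAGACGACGTTAAATGACCT → Tm = 56°C (≥ 56°C)
Each additional base adds 2°C (A/T) or 4°C (G/C), so Tm is non-decreasing in n; n = 20 is the first length to reach 56°C.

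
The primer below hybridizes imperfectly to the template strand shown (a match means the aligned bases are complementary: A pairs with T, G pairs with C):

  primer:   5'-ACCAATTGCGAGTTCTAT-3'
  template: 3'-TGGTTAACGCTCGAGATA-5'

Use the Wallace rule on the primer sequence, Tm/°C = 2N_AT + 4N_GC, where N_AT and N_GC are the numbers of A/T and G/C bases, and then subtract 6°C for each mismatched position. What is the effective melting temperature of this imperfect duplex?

Primer base counts: A=5, T=6, G=3, C=4 → A+T=11, G+C=7
Perfect-match Tm = 2(11) + 4(7) = 22 + 28 = 50°C
Mismatches (positions where the bases are not complementary): 1 (at position 13)
Effective Tm = 50 − 1×6 = 50 − 6 = 44°C

44°C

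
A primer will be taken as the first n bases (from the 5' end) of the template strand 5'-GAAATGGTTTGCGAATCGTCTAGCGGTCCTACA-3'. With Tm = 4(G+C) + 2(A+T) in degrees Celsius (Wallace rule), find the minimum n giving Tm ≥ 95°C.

n = 32

First 31 bases: GAAATGGTTTGCGAATCGTCTAGCGGTCCTA → Tm = 92°C (< 95°C)
First 32 bases: GAAATGGTTTGCGAATCGTCTAGCGGTCCTAC → Tm = 96°C (≥ 95°C)
Each additional base adds 2°C (A/T) or 4°C (G/C), so Tm is non-decreasing in n; n = 32 is the first length to reach 95°C.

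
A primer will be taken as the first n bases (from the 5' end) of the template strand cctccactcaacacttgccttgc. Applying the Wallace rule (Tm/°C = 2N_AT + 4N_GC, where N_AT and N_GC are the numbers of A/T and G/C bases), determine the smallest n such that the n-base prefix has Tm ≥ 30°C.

n = 9

First 8 bases: CCTCCACT → Tm = 26°C (< 30°C)
First 9 bases: CCTCCACTC → Tm = 30°C (≥ 30°C)
Each additional base adds 2°C (A/T) or 4°C (G/C), so Tm is non-decreasing in n; n = 9 is the first length to reach 30°C.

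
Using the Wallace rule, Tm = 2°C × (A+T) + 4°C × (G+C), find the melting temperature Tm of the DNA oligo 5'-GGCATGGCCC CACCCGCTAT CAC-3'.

Base counts: C=11, A=4, G=5, T=3
So N_AT = 7 and N_GC = 16.
Tm = 2(7) + 4(16) = 14 + 64 = 78°C

78°C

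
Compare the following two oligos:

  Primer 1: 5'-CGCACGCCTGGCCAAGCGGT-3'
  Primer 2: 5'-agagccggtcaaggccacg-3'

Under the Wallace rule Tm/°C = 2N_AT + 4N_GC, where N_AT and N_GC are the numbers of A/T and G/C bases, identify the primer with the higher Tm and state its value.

Primer 1, 70°C

Primer 1: A+T=5, G+C=15 → Tm = 2(5)+4(15) = 70°C
Primer 2: A+T=6, G+C=13 → Tm = 2(6)+4(13) = 64°C
70°C vs 64°C → primer 1 is higher.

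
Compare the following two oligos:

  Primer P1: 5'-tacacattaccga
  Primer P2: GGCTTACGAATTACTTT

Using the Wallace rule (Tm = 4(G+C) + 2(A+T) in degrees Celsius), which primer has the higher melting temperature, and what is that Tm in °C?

Primer P2, 46°C

Primer P1: A+T=8, G+C=5 → Tm = 2(8)+4(5) = 36°C
Primer P2: A+T=11, G+C=6 → Tm = 2(11)+4(6) = 46°C
36°C vs 46°C → primer P2 is higher.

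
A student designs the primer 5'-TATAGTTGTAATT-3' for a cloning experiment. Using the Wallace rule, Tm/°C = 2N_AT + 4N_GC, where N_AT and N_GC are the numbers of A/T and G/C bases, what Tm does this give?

T=7, C=0, A=4, G=2
So N_AT = 11 and N_GC = 2.
Tm = 4·2 + 2·11 = 8 + 22 = 30°C

30°C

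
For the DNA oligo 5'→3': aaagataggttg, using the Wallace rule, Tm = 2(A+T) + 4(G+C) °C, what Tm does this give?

32°C

C=0, A=5, G=4, T=3
A+T = 8, G+C = 4
Tm = 4·4 + 2·8 = 16 + 16 = 32°C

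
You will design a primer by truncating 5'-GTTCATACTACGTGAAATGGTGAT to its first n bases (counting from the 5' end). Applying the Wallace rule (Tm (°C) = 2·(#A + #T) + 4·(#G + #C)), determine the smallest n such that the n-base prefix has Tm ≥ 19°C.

First 7 bases: GTTCATA → Tm = 18°C (< 19°C)
First 8 bases: GTTCATAC → Tm = 22°C (≥ 19°C)
Each additional base adds 2°C (A/T) or 4°C (G/C), so Tm is non-decreasing in n; n = 8 is the first length to reach 19°C.

n = 8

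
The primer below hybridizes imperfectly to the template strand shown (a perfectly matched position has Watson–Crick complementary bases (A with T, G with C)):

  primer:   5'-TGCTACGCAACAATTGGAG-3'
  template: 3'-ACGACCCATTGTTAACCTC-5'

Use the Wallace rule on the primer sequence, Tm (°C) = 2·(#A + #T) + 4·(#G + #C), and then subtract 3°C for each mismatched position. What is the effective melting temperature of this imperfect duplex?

47°C

Primer base counts: A=6, T=4, G=5, C=4 → A+T=10, G+C=9
Perfect-match Tm = 2(10) + 4(9) = 20 + 36 = 56°C
Mismatches (positions where the bases are not complementary): 3 (at positions 5, 6, 8)
Effective Tm = 56 − 3×3 = 56 − 9 = 47°C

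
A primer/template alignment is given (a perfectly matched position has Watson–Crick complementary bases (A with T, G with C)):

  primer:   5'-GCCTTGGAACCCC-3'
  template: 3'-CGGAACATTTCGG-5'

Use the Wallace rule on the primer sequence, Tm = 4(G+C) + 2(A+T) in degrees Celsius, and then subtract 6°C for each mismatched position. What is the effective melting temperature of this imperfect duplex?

26°C

Primer base counts: A=2, T=2, G=3, C=6 → A+T=4, G+C=9
Perfect-match Tm = 2(4) + 4(9) = 8 + 36 = 44°C
Mismatches (positions where the bases are not complementary): 3 (at positions 7, 10, 11)
Effective Tm = 44 − 3×6 = 44 − 18 = 26°C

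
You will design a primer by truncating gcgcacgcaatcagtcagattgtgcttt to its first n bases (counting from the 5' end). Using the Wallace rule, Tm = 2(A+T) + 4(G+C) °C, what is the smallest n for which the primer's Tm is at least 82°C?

n = 27

First 26 bases: GCGCACGCAATCAGTCAGATTGTGCT → Tm = 80°C (< 82°C)
First 27 bases: GCGCACGCAATCAGTCAGATTGTGCTT → Tm = 82°C (≥ 82°C)
Since every base adds ≥2°C, Tm only increases with n, so the threshold is first crossed at n = 27.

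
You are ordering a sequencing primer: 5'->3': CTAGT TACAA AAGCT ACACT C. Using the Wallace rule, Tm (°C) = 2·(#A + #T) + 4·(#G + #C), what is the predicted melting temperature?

58°C

Counting bases: C=6, A=8, G=2, T=5
So N_AT = 13 and N_GC = 8.
Tm = 4·8 + 2·13 = 32 + 26 = 58°C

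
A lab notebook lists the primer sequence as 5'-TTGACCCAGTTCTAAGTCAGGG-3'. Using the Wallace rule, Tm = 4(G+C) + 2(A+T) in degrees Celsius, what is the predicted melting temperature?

G=6, T=6, A=5, C=5
AT pairs contribute 11, GC pairs contribute 11.
Tm = 4·11 + 2·11 = 44 + 22 = 66°C

66°C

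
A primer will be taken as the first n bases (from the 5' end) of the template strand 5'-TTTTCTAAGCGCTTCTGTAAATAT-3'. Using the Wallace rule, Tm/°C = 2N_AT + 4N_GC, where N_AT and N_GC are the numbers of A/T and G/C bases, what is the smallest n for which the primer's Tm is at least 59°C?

n = 23

First 22 bases: TTTTCTAAGCGCTTCTGTAAAT → Tm = 58°C (< 59°C)
First 23 bases: TTTTCTAAGCGCTTCTGTAAATA → Tm = 60°C (≥ 59°C)
Since every base adds ≥2°C, Tm only increases with n, so the threshold is first crossed at n = 23.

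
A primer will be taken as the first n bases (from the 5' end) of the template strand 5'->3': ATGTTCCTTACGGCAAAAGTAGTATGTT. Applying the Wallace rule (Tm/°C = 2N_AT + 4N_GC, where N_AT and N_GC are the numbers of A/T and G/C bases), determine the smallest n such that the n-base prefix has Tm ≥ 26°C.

n = 10

First 9 bases: ATGTTCCTT → Tm = 24°C (< 26°C)
First 10 bases: ATGTTCCTTA → Tm = 26°C (≥ 26°C)
Since every base adds ≥2°C, Tm only increases with n, so the threshold is first crossed at n = 10.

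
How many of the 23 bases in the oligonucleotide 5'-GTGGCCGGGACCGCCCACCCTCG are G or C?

Scanning the sequence gives T=2, C=11, G=8, A=2.
G+C = 8 + 11 = 19

19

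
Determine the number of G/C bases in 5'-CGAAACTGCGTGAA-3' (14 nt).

7

Base counts: A=5, T=2, G=4, C=3
Total G or C: 4 + 3 = 7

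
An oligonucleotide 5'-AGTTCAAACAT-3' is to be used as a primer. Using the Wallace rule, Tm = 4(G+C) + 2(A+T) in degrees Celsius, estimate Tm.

28°C

Base counts: A=5, C=2, G=1, T=3
AT pairs contribute 8, GC pairs contribute 3.
Tm = 2(8) + 4(3) = 16 + 12 = 28°C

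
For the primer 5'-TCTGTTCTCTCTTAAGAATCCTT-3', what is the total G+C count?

Base counts: T=11, A=4, C=6, G=2
G+C = 2 + 6 = 8

8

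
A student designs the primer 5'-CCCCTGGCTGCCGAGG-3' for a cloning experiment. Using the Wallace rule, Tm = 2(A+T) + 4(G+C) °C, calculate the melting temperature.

Base counts: T=2, G=6, A=1, C=7
So N_AT = 3 and N_GC = 13.
Tm = 4·13 + 2·3 = 52 + 6 = 58°C

58°C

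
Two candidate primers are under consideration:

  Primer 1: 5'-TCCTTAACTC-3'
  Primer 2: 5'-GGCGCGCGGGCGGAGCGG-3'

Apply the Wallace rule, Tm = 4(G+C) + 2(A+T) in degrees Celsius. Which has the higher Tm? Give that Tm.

Primer 1: A+T=6, G+C=4 → Tm = 2(6)+4(4) = 28°C
Primer 2: A+T=1, G+C=17 → Tm = 2(1)+4(17) = 70°C
28°C vs 70°C → primer 2 is higher.

Primer 2, 70°C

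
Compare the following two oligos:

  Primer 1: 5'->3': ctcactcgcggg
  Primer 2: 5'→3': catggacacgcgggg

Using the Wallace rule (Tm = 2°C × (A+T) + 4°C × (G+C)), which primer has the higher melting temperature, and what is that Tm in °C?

Primer 1: A+T=3, G+C=9 → Tm = 2(3)+4(9) = 42°C
Primer 2: A+T=4, G+C=11 → Tm = 2(4)+4(11) = 52°C
42°C vs 52°C → primer 2 is higher.

Primer 2, 52°C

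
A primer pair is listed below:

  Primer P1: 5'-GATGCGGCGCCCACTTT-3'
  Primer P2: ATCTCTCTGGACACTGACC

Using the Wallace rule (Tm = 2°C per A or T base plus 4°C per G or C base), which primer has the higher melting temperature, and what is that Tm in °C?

Primer P2, 58°C

Primer P1: A+T=6, G+C=11 → Tm = 2(6)+4(11) = 56°C
Primer P2: A+T=9, G+C=10 → Tm = 2(9)+4(10) = 58°C
56°C vs 58°C → primer P2 is higher.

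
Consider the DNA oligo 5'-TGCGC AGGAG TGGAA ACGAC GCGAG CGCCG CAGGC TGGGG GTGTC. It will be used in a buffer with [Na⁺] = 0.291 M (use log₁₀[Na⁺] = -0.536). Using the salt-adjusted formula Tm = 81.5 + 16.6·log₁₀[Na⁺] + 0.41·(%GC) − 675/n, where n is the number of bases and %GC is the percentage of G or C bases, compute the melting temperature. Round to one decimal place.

86.8°C

Length n = 45. Scanning the sequence gives C=11, T=5, A=8, G=21.
G+C = 32, so %GC = 32/45 × 100 = 71.111%
Salt term: 16.6 × (-0.536) = -8.898
GC term: 0.41 × 71.111 = 29.156; length term: −675/45 = −15
Tm = 81.5 + (-8.898) + 29.156 − 15 = 86.758 → 86.8°C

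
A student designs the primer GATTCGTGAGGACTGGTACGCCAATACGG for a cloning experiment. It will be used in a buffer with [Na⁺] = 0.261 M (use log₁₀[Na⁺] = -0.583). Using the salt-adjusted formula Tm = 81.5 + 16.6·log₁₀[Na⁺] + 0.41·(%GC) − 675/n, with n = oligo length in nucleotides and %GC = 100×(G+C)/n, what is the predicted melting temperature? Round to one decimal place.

71.2°C

Length n = 29. Scanning the sequence gives A=7, C=6, G=10, T=6.
G+C = 16, so %GC = 16/29 × 100 = 55.172%
Salt term: 16.6 × (-0.583) = -9.678
GC term: 0.41 × 55.172 = 22.621; length term: −675/29 = −23.276
Tm = 81.5 + (-9.678) + 22.621 − 23.276 = 71.167 → 71.2°C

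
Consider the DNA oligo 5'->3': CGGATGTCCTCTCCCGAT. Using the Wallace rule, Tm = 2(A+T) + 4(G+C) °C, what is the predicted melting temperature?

Counting bases: T=5, A=2, C=7, G=4
So N_AT = 7 and N_GC = 11.
Tm = 4·11 + 2·7 = 44 + 14 = 58°C

58°C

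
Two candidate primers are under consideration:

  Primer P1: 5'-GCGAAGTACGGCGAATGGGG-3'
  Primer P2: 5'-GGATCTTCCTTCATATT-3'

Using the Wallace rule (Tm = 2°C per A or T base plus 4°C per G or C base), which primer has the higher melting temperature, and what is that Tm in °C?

Primer P1: A+T=7, G+C=13 → Tm = 2(7)+4(13) = 66°C
Primer P2: A+T=11, G+C=6 → Tm = 2(11)+4(6) = 46°C
66°C vs 46°C → primer P1 is higher.

Primer P1, 66°C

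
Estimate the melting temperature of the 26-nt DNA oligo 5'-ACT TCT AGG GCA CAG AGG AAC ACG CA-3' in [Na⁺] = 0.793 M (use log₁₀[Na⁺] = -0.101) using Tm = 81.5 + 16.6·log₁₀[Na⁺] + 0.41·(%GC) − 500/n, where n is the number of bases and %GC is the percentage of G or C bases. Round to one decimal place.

82.7°C

Length n = 26. C=7, T=3, A=9, G=7
G+C = 14, so %GC = 14/26 × 100 = 53.846%
Salt term: 16.6 × (-0.101) = -1.677
GC term: 0.41 × 53.846 = 22.077; length term: −500/26 = −19.231
Tm = 81.5 + (-1.677) + 22.077 − 19.231 = 82.669 → 82.7°C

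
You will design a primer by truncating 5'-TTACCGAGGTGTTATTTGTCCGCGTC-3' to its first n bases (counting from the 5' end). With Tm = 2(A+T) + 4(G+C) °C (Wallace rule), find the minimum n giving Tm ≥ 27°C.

First 8 bases: TTACCGAG → Tm = 24°C (< 27°C)
First 9 bases: TTACCGAGG → Tm = 28°C (≥ 27°C)
Since every base adds ≥2°C, Tm only increases with n, so the threshold is first crossed at n = 9.

n = 9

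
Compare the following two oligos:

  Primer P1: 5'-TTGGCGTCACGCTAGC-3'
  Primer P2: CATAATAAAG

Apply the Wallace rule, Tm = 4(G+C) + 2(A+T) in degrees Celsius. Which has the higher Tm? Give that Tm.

Primer P1: A+T=6, G+C=10 → Tm = 2(6)+4(10) = 52°C
Primer P2: A+T=8, G+C=2 → Tm = 2(8)+4(2) = 24°C
52°C vs 24°C → primer P1 is higher.

Primer P1, 52°C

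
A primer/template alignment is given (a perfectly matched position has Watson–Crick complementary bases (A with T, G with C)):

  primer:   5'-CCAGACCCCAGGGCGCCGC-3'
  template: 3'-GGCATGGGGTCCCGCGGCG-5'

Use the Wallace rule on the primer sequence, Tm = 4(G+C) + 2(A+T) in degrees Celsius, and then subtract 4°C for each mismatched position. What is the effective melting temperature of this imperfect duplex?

Primer base counts: A=3, T=0, G=6, C=10 → A+T=3, G+C=16
Perfect-match Tm = 2(3) + 4(16) = 6 + 64 = 70°C
Mismatches (positions where the bases are not complementary): 2 (at positions 3, 4)
Effective Tm = 70 − 2×4 = 70 − 8 = 62°C

62°C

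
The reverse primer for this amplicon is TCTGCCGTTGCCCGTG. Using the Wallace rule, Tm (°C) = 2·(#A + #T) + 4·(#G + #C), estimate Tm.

Counting bases: C=6, A=0, T=5, G=5
AT pairs contribute 5, GC pairs contribute 11.
Tm = 2(5) + 4(11) = 10 + 44 = 54°C

54°C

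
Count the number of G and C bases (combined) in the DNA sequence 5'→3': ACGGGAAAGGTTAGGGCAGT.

11

Base counts: G=9, T=3, C=2, A=6
Total G or C: 9 + 2 = 11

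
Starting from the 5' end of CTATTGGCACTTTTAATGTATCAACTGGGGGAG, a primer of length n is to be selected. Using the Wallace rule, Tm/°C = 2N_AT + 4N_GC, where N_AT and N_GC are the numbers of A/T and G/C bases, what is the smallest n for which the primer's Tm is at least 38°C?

n = 14

First 13 bases: CTATTGGCACTTT → Tm = 36°C (< 38°C)
First 14 bases: CTATTGGCACTTTT → Tm = 38°C (≥ 38°C)
Since every base adds ≥2°C, Tm only increases with n, so the threshold is first crossed at n = 14.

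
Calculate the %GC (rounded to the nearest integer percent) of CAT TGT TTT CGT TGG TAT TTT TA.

26%

Counting bases: C=2, A=3, T=14, G=4
G+C = 4 + 2 = 6 out of 23 bases
%GC = 6/23 × 100 = 26.09% ≈ 26%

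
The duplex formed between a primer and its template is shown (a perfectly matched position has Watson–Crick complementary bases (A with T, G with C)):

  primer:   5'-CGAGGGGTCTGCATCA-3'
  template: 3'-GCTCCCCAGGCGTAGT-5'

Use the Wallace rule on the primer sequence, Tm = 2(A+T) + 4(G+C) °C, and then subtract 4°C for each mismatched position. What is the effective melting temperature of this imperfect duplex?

48°C

Primer base counts: A=3, T=3, G=6, C=4 → A+T=6, G+C=10
Perfect-match Tm = 2(6) + 4(10) = 12 + 40 = 52°C
Mismatches (positions where the bases are not complementary): 1 (at position 10)
Effective Tm = 52 − 1×4 = 52 − 4 = 48°C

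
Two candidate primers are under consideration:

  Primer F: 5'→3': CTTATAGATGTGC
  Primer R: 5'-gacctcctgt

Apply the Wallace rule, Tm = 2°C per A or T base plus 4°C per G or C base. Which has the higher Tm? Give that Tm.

Primer F, 36°C

Primer F: A+T=8, G+C=5 → Tm = 2(8)+4(5) = 36°C
Primer R: A+T=4, G+C=6 → Tm = 2(4)+4(6) = 32°C
36°C vs 32°C → primer F is higher.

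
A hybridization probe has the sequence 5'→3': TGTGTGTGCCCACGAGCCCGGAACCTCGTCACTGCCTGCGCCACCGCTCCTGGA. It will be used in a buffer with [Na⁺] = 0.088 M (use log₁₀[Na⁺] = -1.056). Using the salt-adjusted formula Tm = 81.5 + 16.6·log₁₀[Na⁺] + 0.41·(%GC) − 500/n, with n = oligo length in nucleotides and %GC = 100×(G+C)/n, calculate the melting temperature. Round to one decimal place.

Length n = 54. Base counts: A=7, G=15, C=22, T=10
G+C = 37, so %GC = 37/54 × 100 = 68.519%
Salt term: 16.6 × (-1.056) = -17.53
GC term: 0.41 × 68.519 = 28.093; length term: −500/54 = −9.259
Tm = 81.5 + (-17.53) + 28.093 − 9.259 = 82.804 → 82.8°C

82.8°C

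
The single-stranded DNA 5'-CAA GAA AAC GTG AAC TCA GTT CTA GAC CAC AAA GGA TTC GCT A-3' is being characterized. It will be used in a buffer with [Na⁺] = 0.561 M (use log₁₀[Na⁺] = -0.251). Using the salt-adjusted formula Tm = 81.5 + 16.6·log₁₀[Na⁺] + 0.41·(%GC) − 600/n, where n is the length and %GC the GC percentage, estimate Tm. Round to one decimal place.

Length n = 43. Counting bases: C=10, A=17, T=8, G=8
G+C = 18, so %GC = 18/43 × 100 = 41.86%
Salt term: 16.6 × (-0.251) = -4.167
GC term: 0.41 × 41.86 = 17.163; length term: −600/43 = −13.953
Tm = 81.5 + (-4.167) + 17.163 − 13.953 = 80.543 → 80.5°C

80.5°C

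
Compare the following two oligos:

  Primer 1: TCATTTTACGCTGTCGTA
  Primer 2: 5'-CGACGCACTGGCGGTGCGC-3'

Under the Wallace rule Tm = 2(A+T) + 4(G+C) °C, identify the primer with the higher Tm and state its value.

Primer 1: A+T=11, G+C=7 → Tm = 2(11)+4(7) = 50°C
Primer 2: A+T=4, G+C=15 → Tm = 2(4)+4(15) = 68°C
50°C vs 68°C → primer 2 is higher.

Primer 2, 68°C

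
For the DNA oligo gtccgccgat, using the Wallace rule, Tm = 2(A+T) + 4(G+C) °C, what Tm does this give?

Counting bases: A=1, T=2, C=4, G=3
A+T = 3, G+C = 7
Tm = 2(3) + 4(7) = 6 + 28 = 34°C

34°C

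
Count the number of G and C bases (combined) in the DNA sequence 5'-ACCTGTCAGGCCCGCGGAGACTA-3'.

15

Base counts: A=5, G=7, T=3, C=8
Total G or C: 7 + 8 = 15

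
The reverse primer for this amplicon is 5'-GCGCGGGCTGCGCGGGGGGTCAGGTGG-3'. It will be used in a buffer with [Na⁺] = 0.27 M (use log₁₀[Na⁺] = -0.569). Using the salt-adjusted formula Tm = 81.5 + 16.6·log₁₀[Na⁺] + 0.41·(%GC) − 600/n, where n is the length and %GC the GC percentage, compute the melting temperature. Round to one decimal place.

Length n = 27. C=6, G=17, T=3, A=1
G+C = 23, so %GC = 23/27 × 100 = 85.185%
Salt term: 16.6 × (-0.569) = -9.445
GC term: 0.41 × 85.185 = 34.926; length term: −600/27 = −22.222
Tm = 81.5 + (-9.445) + 34.926 − 22.222 = 84.759 → 84.8°C

84.8°C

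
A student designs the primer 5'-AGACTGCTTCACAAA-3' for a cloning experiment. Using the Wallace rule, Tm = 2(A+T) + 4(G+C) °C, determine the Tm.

Scanning the sequence gives G=2, A=6, C=4, T=3.
So N_AT = 9 and N_GC = 6.
Tm = 4·6 + 2·9 = 24 + 18 = 42°C

42°C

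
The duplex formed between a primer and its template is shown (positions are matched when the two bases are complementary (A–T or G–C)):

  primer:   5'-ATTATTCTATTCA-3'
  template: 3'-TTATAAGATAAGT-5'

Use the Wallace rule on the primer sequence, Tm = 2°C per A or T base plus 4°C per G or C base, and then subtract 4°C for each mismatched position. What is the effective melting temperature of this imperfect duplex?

Primer base counts: A=4, T=7, G=0, C=2 → A+T=11, G+C=2
Perfect-match Tm = 2(11) + 4(2) = 22 + 8 = 30°C
Mismatches (positions where the bases are not complementary): 1 (at position 2)
Effective Tm = 30 − 1×4 = 30 − 4 = 26°C

26°C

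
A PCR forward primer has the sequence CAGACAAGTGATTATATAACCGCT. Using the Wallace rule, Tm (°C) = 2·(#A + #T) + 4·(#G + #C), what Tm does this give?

C=5, A=9, T=6, G=4
AT pairs contribute 15, GC pairs contribute 9.
Tm = 2(15) + 4(9) = 30 + 36 = 66°C

66°C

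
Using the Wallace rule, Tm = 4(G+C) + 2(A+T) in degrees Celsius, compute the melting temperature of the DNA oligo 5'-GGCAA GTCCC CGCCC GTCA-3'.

Base counts: T=2, G=5, C=9, A=3
A+T = 5, G+C = 14
Tm = 4·14 + 2·5 = 56 + 10 = 66°C

66°C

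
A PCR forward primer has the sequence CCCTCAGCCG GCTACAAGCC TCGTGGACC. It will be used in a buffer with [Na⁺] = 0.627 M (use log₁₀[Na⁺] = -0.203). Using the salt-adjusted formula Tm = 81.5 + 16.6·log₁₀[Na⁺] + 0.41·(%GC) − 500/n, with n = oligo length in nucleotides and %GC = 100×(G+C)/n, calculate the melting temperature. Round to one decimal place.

89.2°C

Length n = 29. Base counts: T=4, A=5, G=7, C=13
G+C = 20, so %GC = 20/29 × 100 = 68.966%
Salt term: 16.6 × (-0.203) = -3.37
GC term: 0.41 × 68.966 = 28.276; length term: −500/29 = −17.241
Tm = 81.5 + (-3.37) + 28.276 − 17.241 = 89.165 → 89.2°C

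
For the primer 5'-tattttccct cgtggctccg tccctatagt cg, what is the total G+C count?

Counting bases: T=12, C=11, A=3, G=6
Total G or C: 6 + 11 = 17

17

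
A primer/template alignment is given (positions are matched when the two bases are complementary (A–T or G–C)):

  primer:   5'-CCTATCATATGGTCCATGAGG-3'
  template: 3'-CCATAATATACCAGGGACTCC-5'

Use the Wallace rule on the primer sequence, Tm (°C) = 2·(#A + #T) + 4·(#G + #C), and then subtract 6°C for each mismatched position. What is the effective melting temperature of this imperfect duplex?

38°C

Primer base counts: A=5, T=6, G=5, C=5 → A+T=11, G+C=10
Perfect-match Tm = 2(11) + 4(10) = 22 + 40 = 62°C
Mismatches (positions where the bases are not complementary): 4 (at positions 1, 2, 6, 16)
Effective Tm = 62 − 4×6 = 62 − 24 = 38°C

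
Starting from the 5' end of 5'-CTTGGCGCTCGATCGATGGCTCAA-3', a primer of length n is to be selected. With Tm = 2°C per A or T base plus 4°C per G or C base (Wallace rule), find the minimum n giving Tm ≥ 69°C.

First 21 bases: CTTGGCGCTCGATCGATGGCT → Tm = 68°C (< 69°C)
First 22 bases: CTTGGCGCTCGATCGATGGCTC → Tm = 72°C (≥ 69°C)
Each additional base adds 2°C (A/T) or 4°C (G/C), so Tm is non-decreasing in n; n = 22 is the first length to reach 69°C.

n = 22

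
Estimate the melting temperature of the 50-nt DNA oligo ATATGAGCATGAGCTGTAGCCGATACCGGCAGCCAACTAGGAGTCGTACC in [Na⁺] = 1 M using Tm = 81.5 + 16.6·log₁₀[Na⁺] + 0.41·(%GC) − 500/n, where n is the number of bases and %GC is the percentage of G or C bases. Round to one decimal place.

Length n = 50. Base counts: G=14, C=13, T=9, A=14
G+C = 27, so %GC = 27/50 × 100 = 54%
Salt term: 16.6 × (0) = 0
GC term: 0.41 × 54 = 22.14; length term: −500/50 = −10
Tm = 81.5 + (0) + 22.14 − 10 = 93.64 → 93.6°C

93.6°C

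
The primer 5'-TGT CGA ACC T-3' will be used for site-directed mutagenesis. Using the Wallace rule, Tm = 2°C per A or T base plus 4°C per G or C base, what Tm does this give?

30°C

Counting bases: A=2, T=3, C=3, G=2
A+T = 5, G+C = 5
Tm = 2(5) + 4(5) = 10 + 20 = 30°C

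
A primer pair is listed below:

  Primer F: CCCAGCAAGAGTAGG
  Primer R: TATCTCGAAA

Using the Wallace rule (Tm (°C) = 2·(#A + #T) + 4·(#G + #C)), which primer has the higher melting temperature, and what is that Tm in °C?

Primer F, 48°C

Primer F: A+T=6, G+C=9 → Tm = 2(6)+4(9) = 48°C
Primer R: A+T=7, G+C=3 → Tm = 2(7)+4(3) = 26°C
48°C vs 26°C → primer F is higher.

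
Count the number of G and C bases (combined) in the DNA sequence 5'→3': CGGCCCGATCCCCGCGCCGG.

Counting bases: A=1, C=11, G=7, T=1
G+C = 7 + 11 = 18

18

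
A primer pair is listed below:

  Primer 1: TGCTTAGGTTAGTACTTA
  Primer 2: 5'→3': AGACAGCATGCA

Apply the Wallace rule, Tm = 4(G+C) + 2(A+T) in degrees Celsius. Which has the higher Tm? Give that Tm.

Primer 1, 48°C

Primer 1: A+T=12, G+C=6 → Tm = 2(12)+4(6) = 48°C
Primer 2: A+T=6, G+C=6 → Tm = 2(6)+4(6) = 36°C
48°C vs 36°C → primer 1 is higher.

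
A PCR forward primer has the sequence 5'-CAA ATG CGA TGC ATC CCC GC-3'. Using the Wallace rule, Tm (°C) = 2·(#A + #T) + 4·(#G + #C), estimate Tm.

64°C

Counting bases: C=8, G=4, A=5, T=3
So N_AT = 8 and N_GC = 12.
Tm = 2×8 + 4×12 = 64°C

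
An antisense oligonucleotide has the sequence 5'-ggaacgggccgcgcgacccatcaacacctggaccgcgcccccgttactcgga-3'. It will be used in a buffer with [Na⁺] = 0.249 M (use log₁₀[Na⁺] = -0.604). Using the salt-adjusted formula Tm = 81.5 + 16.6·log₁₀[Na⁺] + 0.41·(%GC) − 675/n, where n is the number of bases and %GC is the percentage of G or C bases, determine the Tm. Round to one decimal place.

Length n = 52. Base counts: C=22, G=15, A=10, T=5
G+C = 37, so %GC = 37/52 × 100 = 71.154%
Salt term: 16.6 × (-0.604) = -10.026
GC term: 0.41 × 71.154 = 29.173; length term: −675/52 = −12.981
Tm = 81.5 + (-10.026) + 29.173 − 12.981 = 87.666 → 87.7°C

87.7°C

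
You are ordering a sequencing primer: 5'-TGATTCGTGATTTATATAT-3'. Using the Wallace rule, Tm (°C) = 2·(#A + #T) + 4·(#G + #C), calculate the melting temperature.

46°C

Base counts: T=10, G=3, C=1, A=5
A+T = 15, G+C = 4
Tm = 2(15) + 4(4) = 30 + 16 = 46°C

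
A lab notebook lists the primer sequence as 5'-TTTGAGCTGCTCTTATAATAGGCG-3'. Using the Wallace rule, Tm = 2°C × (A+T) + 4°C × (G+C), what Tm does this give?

G=6, T=9, C=4, A=5
AT pairs contribute 14, GC pairs contribute 10.
Tm = 2×14 + 4×10 = 68°C

68°C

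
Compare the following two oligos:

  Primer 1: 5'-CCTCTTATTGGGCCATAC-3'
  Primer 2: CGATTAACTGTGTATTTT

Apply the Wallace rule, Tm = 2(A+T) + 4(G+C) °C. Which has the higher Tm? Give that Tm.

Primer 1: A+T=9, G+C=9 → Tm = 2(9)+4(9) = 54°C
Primer 2: A+T=13, G+C=5 → Tm = 2(13)+4(5) = 46°C
54°C vs 46°C → primer 1 is higher.

Primer 1, 54°C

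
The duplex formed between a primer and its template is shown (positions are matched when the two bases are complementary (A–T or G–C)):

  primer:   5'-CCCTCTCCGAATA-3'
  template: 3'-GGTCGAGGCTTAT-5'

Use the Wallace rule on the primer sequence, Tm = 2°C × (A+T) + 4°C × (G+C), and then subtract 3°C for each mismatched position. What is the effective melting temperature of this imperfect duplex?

Primer base counts: A=3, T=3, G=1, C=6 → A+T=6, G+C=7
Perfect-match Tm = 2(6) + 4(7) = 12 + 28 = 40°C
Mismatches (positions where the bases are not complementary): 2 (at positions 3, 4)
Effective Tm = 40 − 2×3 = 40 − 6 = 34°C

34°C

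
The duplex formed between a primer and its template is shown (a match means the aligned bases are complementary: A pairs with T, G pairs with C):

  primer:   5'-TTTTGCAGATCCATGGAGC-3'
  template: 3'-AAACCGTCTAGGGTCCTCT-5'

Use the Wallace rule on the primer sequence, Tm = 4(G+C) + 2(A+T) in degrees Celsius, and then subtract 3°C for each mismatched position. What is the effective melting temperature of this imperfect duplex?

44°C

Primer base counts: A=4, T=6, G=5, C=4 → A+T=10, G+C=9
Perfect-match Tm = 2(10) + 4(9) = 20 + 36 = 56°C
Mismatches (positions where the bases are not complementary): 4 (at positions 4, 13, 14, 19)
Effective Tm = 56 − 4×3 = 56 − 12 = 44°C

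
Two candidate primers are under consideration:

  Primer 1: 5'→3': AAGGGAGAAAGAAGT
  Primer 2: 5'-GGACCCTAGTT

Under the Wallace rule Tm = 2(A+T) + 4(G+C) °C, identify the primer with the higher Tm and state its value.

Primer 1, 42°C

Primer 1: A+T=9, G+C=6 → Tm = 2(9)+4(6) = 42°C
Primer 2: A+T=5, G+C=6 → Tm = 2(5)+4(6) = 34°C
42°C vs 34°C → primer 1 is higher.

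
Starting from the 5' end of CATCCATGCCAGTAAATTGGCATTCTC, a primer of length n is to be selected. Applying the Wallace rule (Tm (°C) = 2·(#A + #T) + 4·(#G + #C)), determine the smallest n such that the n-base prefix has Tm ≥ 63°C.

First 21 bases: CATCCATGCCAGTAAATTGGC → Tm = 62°C (< 63°C)
First 22 bases: CATCCATGCCAGTAAATTGGCA → Tm = 64°C (≥ 63°C)
Since every base adds ≥2°C, Tm only increases with n, so the threshold is first crossed at n = 22.

n = 22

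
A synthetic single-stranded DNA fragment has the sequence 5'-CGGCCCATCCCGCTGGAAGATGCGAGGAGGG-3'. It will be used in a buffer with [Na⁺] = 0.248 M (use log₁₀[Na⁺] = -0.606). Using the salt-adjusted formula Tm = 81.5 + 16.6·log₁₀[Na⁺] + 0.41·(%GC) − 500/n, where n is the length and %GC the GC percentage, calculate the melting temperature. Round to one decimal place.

84.4°C

Length n = 31. Base counts: G=13, T=3, A=6, C=9
G+C = 22, so %GC = 22/31 × 100 = 70.968%
Salt term: 16.6 × (-0.606) = -10.06
GC term: 0.41 × 70.968 = 29.097; length term: −500/31 = −16.129
Tm = 81.5 + (-10.06) + 29.097 − 16.129 = 84.408 → 84.4°C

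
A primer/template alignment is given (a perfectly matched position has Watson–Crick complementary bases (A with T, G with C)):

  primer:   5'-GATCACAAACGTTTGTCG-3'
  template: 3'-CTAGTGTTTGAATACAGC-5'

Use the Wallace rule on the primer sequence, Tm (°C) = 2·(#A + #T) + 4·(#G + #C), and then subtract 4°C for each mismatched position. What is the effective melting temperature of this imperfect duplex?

44°C

Primer base counts: A=5, T=5, G=4, C=4 → A+T=10, G+C=8
Perfect-match Tm = 2(10) + 4(8) = 20 + 32 = 52°C
Mismatches (positions where the bases are not complementary): 2 (at positions 11, 13)
Effective Tm = 52 − 2×4 = 52 − 8 = 44°C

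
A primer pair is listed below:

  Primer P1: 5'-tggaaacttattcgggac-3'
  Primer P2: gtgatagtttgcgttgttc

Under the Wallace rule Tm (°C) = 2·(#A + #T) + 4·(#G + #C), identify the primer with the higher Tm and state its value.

Primer P1: A+T=10, G+C=8 → Tm = 2(10)+4(8) = 52°C
Primer P2: A+T=11, G+C=8 → Tm = 2(11)+4(8) = 54°C
52°C vs 54°C → primer P2 is higher.

Primer P2, 54°C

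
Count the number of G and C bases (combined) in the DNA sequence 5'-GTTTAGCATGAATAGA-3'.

Base counts: G=4, C=1, T=5, A=6
G+C = 4 + 1 = 5

5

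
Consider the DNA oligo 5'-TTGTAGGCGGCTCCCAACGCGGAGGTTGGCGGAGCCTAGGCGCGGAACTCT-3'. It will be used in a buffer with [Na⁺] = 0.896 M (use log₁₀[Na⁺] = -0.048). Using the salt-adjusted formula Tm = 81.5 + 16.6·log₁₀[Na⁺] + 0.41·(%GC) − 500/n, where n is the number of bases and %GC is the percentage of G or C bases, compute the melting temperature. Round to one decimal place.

Length n = 51. Scanning the sequence gives T=9, A=8, C=14, G=20.
G+C = 34, so %GC = 34/51 × 100 = 66.667%
Salt term: 16.6 × (-0.048) = -0.797
GC term: 0.41 × 66.667 = 27.333; length term: −500/51 = −9.804
Tm = 81.5 + (-0.797) + 27.333 − 9.804 = 98.232 → 98.2°C

98.2°C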